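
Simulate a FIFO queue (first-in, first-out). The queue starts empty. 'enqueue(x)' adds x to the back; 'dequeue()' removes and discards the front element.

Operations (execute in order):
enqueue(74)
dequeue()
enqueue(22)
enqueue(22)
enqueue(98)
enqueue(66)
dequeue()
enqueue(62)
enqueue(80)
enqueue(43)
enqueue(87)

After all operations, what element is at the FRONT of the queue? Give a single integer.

enqueue(74): queue = [74]
dequeue(): queue = []
enqueue(22): queue = [22]
enqueue(22): queue = [22, 22]
enqueue(98): queue = [22, 22, 98]
enqueue(66): queue = [22, 22, 98, 66]
dequeue(): queue = [22, 98, 66]
enqueue(62): queue = [22, 98, 66, 62]
enqueue(80): queue = [22, 98, 66, 62, 80]
enqueue(43): queue = [22, 98, 66, 62, 80, 43]
enqueue(87): queue = [22, 98, 66, 62, 80, 43, 87]

Answer: 22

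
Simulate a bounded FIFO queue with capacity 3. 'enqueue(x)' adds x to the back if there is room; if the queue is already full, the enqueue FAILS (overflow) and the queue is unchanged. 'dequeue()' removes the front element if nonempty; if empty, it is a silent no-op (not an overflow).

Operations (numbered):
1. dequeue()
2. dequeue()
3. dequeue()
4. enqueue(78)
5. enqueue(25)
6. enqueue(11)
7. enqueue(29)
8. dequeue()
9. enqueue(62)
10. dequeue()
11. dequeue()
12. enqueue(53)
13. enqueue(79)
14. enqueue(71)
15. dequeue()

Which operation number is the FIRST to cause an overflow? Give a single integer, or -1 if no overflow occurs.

1. dequeue(): empty, no-op, size=0
2. dequeue(): empty, no-op, size=0
3. dequeue(): empty, no-op, size=0
4. enqueue(78): size=1
5. enqueue(25): size=2
6. enqueue(11): size=3
7. enqueue(29): size=3=cap → OVERFLOW (fail)
8. dequeue(): size=2
9. enqueue(62): size=3
10. dequeue(): size=2
11. dequeue(): size=1
12. enqueue(53): size=2
13. enqueue(79): size=3
14. enqueue(71): size=3=cap → OVERFLOW (fail)
15. dequeue(): size=2

Answer: 7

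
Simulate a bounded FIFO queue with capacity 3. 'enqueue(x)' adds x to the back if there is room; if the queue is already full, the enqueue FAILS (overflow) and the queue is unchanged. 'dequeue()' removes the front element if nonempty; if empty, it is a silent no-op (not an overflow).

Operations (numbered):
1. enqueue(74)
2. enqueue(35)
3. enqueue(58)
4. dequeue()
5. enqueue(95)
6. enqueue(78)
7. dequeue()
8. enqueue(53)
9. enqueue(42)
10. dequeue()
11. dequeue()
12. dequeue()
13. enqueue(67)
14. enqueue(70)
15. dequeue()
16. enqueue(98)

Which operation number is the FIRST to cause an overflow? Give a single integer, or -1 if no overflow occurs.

1. enqueue(74): size=1
2. enqueue(35): size=2
3. enqueue(58): size=3
4. dequeue(): size=2
5. enqueue(95): size=3
6. enqueue(78): size=3=cap → OVERFLOW (fail)
7. dequeue(): size=2
8. enqueue(53): size=3
9. enqueue(42): size=3=cap → OVERFLOW (fail)
10. dequeue(): size=2
11. dequeue(): size=1
12. dequeue(): size=0
13. enqueue(67): size=1
14. enqueue(70): size=2
15. dequeue(): size=1
16. enqueue(98): size=2

Answer: 6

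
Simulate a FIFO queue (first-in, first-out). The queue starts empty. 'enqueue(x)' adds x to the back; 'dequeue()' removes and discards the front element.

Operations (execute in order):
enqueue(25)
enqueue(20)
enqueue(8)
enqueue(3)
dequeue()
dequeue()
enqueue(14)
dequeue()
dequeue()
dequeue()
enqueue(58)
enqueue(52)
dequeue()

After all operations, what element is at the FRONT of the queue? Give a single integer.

Answer: 52

Derivation:
enqueue(25): queue = [25]
enqueue(20): queue = [25, 20]
enqueue(8): queue = [25, 20, 8]
enqueue(3): queue = [25, 20, 8, 3]
dequeue(): queue = [20, 8, 3]
dequeue(): queue = [8, 3]
enqueue(14): queue = [8, 3, 14]
dequeue(): queue = [3, 14]
dequeue(): queue = [14]
dequeue(): queue = []
enqueue(58): queue = [58]
enqueue(52): queue = [58, 52]
dequeue(): queue = [52]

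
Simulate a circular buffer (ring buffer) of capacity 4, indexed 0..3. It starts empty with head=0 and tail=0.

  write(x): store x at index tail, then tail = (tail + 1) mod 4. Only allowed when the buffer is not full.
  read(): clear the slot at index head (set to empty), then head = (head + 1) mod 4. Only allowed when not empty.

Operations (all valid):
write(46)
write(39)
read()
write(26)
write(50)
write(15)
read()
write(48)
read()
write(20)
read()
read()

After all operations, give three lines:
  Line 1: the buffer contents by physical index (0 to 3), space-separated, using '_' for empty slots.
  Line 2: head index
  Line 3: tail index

write(46): buf=[46 _ _ _], head=0, tail=1, size=1
write(39): buf=[46 39 _ _], head=0, tail=2, size=2
read(): buf=[_ 39 _ _], head=1, tail=2, size=1
write(26): buf=[_ 39 26 _], head=1, tail=3, size=2
write(50): buf=[_ 39 26 50], head=1, tail=0, size=3
write(15): buf=[15 39 26 50], head=1, tail=1, size=4
read(): buf=[15 _ 26 50], head=2, tail=1, size=3
write(48): buf=[15 48 26 50], head=2, tail=2, size=4
read(): buf=[15 48 _ 50], head=3, tail=2, size=3
write(20): buf=[15 48 20 50], head=3, tail=3, size=4
read(): buf=[15 48 20 _], head=0, tail=3, size=3
read(): buf=[_ 48 20 _], head=1, tail=3, size=2

Answer: _ 48 20 _
1
3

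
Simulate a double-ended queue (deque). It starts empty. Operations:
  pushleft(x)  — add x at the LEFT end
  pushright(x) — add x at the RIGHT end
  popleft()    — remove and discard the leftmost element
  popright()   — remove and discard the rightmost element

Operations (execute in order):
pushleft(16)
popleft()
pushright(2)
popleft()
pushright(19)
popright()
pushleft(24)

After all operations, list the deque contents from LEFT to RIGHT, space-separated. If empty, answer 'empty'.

Answer: 24

Derivation:
pushleft(16): [16]
popleft(): []
pushright(2): [2]
popleft(): []
pushright(19): [19]
popright(): []
pushleft(24): [24]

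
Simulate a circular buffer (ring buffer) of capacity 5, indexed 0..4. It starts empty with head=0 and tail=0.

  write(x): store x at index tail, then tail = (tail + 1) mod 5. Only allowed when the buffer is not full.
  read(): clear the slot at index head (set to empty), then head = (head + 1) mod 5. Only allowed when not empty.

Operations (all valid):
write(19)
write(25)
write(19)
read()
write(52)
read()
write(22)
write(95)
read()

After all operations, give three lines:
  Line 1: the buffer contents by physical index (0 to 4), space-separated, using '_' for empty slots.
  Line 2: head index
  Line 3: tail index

write(19): buf=[19 _ _ _ _], head=0, tail=1, size=1
write(25): buf=[19 25 _ _ _], head=0, tail=2, size=2
write(19): buf=[19 25 19 _ _], head=0, tail=3, size=3
read(): buf=[_ 25 19 _ _], head=1, tail=3, size=2
write(52): buf=[_ 25 19 52 _], head=1, tail=4, size=3
read(): buf=[_ _ 19 52 _], head=2, tail=4, size=2
write(22): buf=[_ _ 19 52 22], head=2, tail=0, size=3
write(95): buf=[95 _ 19 52 22], head=2, tail=1, size=4
read(): buf=[95 _ _ 52 22], head=3, tail=1, size=3

Answer: 95 _ _ 52 22
3
1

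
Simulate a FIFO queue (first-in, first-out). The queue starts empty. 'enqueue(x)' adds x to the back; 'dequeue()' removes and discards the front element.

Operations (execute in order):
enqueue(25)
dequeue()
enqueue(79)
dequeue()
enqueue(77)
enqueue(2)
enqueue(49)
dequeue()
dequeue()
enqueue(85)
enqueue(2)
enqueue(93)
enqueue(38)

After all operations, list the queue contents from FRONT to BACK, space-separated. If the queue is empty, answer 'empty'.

enqueue(25): [25]
dequeue(): []
enqueue(79): [79]
dequeue(): []
enqueue(77): [77]
enqueue(2): [77, 2]
enqueue(49): [77, 2, 49]
dequeue(): [2, 49]
dequeue(): [49]
enqueue(85): [49, 85]
enqueue(2): [49, 85, 2]
enqueue(93): [49, 85, 2, 93]
enqueue(38): [49, 85, 2, 93, 38]

Answer: 49 85 2 93 38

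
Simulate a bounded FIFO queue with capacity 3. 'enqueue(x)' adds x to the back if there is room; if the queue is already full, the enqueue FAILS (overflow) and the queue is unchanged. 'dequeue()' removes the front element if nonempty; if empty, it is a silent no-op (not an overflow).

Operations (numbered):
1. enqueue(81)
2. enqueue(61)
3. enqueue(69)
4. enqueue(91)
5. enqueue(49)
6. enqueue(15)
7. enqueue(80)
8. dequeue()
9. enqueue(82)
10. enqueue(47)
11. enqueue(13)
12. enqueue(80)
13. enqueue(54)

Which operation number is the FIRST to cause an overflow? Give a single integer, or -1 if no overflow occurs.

1. enqueue(81): size=1
2. enqueue(61): size=2
3. enqueue(69): size=3
4. enqueue(91): size=3=cap → OVERFLOW (fail)
5. enqueue(49): size=3=cap → OVERFLOW (fail)
6. enqueue(15): size=3=cap → OVERFLOW (fail)
7. enqueue(80): size=3=cap → OVERFLOW (fail)
8. dequeue(): size=2
9. enqueue(82): size=3
10. enqueue(47): size=3=cap → OVERFLOW (fail)
11. enqueue(13): size=3=cap → OVERFLOW (fail)
12. enqueue(80): size=3=cap → OVERFLOW (fail)
13. enqueue(54): size=3=cap → OVERFLOW (fail)

Answer: 4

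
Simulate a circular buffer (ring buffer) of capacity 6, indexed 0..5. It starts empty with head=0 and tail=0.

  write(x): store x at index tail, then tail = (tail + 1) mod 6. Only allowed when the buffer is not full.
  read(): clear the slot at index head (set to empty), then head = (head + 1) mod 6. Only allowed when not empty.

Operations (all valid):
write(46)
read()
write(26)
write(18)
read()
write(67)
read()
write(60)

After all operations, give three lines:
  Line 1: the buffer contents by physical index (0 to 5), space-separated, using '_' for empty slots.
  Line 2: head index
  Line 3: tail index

Answer: _ _ _ 67 60 _
3
5

Derivation:
write(46): buf=[46 _ _ _ _ _], head=0, tail=1, size=1
read(): buf=[_ _ _ _ _ _], head=1, tail=1, size=0
write(26): buf=[_ 26 _ _ _ _], head=1, tail=2, size=1
write(18): buf=[_ 26 18 _ _ _], head=1, tail=3, size=2
read(): buf=[_ _ 18 _ _ _], head=2, tail=3, size=1
write(67): buf=[_ _ 18 67 _ _], head=2, tail=4, size=2
read(): buf=[_ _ _ 67 _ _], head=3, tail=4, size=1
write(60): buf=[_ _ _ 67 60 _], head=3, tail=5, size=2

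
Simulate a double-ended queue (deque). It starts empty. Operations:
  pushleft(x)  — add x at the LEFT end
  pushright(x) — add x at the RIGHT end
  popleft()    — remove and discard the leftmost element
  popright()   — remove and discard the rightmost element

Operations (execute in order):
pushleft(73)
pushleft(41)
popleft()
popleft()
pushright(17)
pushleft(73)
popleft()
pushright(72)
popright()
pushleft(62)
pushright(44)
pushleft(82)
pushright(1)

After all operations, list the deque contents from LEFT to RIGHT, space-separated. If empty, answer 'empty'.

pushleft(73): [73]
pushleft(41): [41, 73]
popleft(): [73]
popleft(): []
pushright(17): [17]
pushleft(73): [73, 17]
popleft(): [17]
pushright(72): [17, 72]
popright(): [17]
pushleft(62): [62, 17]
pushright(44): [62, 17, 44]
pushleft(82): [82, 62, 17, 44]
pushright(1): [82, 62, 17, 44, 1]

Answer: 82 62 17 44 1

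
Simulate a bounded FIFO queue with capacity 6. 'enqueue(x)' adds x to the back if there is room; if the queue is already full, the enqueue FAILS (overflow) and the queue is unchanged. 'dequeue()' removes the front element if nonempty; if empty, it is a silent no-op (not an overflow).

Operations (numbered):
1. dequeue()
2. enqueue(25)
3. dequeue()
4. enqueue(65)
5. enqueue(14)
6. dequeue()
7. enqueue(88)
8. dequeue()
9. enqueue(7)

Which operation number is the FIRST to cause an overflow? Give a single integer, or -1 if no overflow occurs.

Answer: -1

Derivation:
1. dequeue(): empty, no-op, size=0
2. enqueue(25): size=1
3. dequeue(): size=0
4. enqueue(65): size=1
5. enqueue(14): size=2
6. dequeue(): size=1
7. enqueue(88): size=2
8. dequeue(): size=1
9. enqueue(7): size=2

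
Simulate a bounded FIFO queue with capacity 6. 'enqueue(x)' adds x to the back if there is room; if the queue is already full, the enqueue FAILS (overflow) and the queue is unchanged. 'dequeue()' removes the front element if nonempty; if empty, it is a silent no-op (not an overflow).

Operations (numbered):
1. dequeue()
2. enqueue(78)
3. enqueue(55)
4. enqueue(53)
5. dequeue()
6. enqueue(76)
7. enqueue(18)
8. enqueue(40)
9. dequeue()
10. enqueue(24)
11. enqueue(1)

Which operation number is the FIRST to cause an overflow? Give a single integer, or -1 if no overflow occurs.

Answer: -1

Derivation:
1. dequeue(): empty, no-op, size=0
2. enqueue(78): size=1
3. enqueue(55): size=2
4. enqueue(53): size=3
5. dequeue(): size=2
6. enqueue(76): size=3
7. enqueue(18): size=4
8. enqueue(40): size=5
9. dequeue(): size=4
10. enqueue(24): size=5
11. enqueue(1): size=6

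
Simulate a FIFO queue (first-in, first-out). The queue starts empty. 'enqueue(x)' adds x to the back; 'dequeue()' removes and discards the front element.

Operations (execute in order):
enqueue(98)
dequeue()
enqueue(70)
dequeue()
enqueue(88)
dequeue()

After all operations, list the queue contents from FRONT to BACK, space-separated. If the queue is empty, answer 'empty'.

Answer: empty

Derivation:
enqueue(98): [98]
dequeue(): []
enqueue(70): [70]
dequeue(): []
enqueue(88): [88]
dequeue(): []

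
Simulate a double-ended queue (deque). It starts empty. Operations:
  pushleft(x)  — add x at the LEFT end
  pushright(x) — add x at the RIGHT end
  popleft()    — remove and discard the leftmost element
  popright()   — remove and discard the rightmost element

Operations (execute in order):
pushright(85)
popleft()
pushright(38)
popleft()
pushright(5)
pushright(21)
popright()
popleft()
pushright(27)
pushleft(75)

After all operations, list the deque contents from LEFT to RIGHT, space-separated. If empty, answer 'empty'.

Answer: 75 27

Derivation:
pushright(85): [85]
popleft(): []
pushright(38): [38]
popleft(): []
pushright(5): [5]
pushright(21): [5, 21]
popright(): [5]
popleft(): []
pushright(27): [27]
pushleft(75): [75, 27]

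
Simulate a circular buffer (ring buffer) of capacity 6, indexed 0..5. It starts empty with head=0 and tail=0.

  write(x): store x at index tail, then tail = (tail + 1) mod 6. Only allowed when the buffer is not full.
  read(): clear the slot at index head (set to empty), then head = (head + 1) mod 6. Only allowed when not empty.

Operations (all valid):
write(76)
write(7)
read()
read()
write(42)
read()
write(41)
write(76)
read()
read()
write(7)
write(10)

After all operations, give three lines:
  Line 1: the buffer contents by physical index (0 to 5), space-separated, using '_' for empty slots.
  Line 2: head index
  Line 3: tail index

Answer: 10 _ _ _ _ 7
5
1

Derivation:
write(76): buf=[76 _ _ _ _ _], head=0, tail=1, size=1
write(7): buf=[76 7 _ _ _ _], head=0, tail=2, size=2
read(): buf=[_ 7 _ _ _ _], head=1, tail=2, size=1
read(): buf=[_ _ _ _ _ _], head=2, tail=2, size=0
write(42): buf=[_ _ 42 _ _ _], head=2, tail=3, size=1
read(): buf=[_ _ _ _ _ _], head=3, tail=3, size=0
write(41): buf=[_ _ _ 41 _ _], head=3, tail=4, size=1
write(76): buf=[_ _ _ 41 76 _], head=3, tail=5, size=2
read(): buf=[_ _ _ _ 76 _], head=4, tail=5, size=1
read(): buf=[_ _ _ _ _ _], head=5, tail=5, size=0
write(7): buf=[_ _ _ _ _ 7], head=5, tail=0, size=1
write(10): buf=[10 _ _ _ _ 7], head=5, tail=1, size=2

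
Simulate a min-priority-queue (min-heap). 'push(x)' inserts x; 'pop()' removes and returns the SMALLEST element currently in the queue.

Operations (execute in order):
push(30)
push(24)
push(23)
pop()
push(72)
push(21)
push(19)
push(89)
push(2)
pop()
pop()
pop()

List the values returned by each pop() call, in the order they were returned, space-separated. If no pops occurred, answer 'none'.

push(30): heap contents = [30]
push(24): heap contents = [24, 30]
push(23): heap contents = [23, 24, 30]
pop() → 23: heap contents = [24, 30]
push(72): heap contents = [24, 30, 72]
push(21): heap contents = [21, 24, 30, 72]
push(19): heap contents = [19, 21, 24, 30, 72]
push(89): heap contents = [19, 21, 24, 30, 72, 89]
push(2): heap contents = [2, 19, 21, 24, 30, 72, 89]
pop() → 2: heap contents = [19, 21, 24, 30, 72, 89]
pop() → 19: heap contents = [21, 24, 30, 72, 89]
pop() → 21: heap contents = [24, 30, 72, 89]

Answer: 23 2 19 21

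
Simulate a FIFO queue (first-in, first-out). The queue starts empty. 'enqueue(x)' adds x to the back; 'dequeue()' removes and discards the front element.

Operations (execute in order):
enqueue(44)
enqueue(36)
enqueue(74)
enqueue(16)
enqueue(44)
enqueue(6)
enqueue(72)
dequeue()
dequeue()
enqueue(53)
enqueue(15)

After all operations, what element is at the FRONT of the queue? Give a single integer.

Answer: 74

Derivation:
enqueue(44): queue = [44]
enqueue(36): queue = [44, 36]
enqueue(74): queue = [44, 36, 74]
enqueue(16): queue = [44, 36, 74, 16]
enqueue(44): queue = [44, 36, 74, 16, 44]
enqueue(6): queue = [44, 36, 74, 16, 44, 6]
enqueue(72): queue = [44, 36, 74, 16, 44, 6, 72]
dequeue(): queue = [36, 74, 16, 44, 6, 72]
dequeue(): queue = [74, 16, 44, 6, 72]
enqueue(53): queue = [74, 16, 44, 6, 72, 53]
enqueue(15): queue = [74, 16, 44, 6, 72, 53, 15]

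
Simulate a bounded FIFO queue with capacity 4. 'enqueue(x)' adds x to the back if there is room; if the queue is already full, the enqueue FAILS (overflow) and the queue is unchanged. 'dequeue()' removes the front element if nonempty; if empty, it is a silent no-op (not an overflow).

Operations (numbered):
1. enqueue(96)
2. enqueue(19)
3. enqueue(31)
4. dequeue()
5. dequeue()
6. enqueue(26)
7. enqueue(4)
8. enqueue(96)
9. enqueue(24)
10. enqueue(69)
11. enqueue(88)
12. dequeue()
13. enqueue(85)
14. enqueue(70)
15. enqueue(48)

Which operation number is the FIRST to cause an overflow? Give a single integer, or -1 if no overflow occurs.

1. enqueue(96): size=1
2. enqueue(19): size=2
3. enqueue(31): size=3
4. dequeue(): size=2
5. dequeue(): size=1
6. enqueue(26): size=2
7. enqueue(4): size=3
8. enqueue(96): size=4
9. enqueue(24): size=4=cap → OVERFLOW (fail)
10. enqueue(69): size=4=cap → OVERFLOW (fail)
11. enqueue(88): size=4=cap → OVERFLOW (fail)
12. dequeue(): size=3
13. enqueue(85): size=4
14. enqueue(70): size=4=cap → OVERFLOW (fail)
15. enqueue(48): size=4=cap → OVERFLOW (fail)

Answer: 9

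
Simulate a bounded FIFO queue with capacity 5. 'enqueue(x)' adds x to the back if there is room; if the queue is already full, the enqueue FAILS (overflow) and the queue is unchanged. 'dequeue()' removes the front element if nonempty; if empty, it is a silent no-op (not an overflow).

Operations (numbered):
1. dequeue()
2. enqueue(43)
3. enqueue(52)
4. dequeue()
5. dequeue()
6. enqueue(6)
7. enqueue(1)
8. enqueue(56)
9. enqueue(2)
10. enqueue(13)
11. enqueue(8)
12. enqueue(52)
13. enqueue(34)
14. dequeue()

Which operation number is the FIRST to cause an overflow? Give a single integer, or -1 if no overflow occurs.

1. dequeue(): empty, no-op, size=0
2. enqueue(43): size=1
3. enqueue(52): size=2
4. dequeue(): size=1
5. dequeue(): size=0
6. enqueue(6): size=1
7. enqueue(1): size=2
8. enqueue(56): size=3
9. enqueue(2): size=4
10. enqueue(13): size=5
11. enqueue(8): size=5=cap → OVERFLOW (fail)
12. enqueue(52): size=5=cap → OVERFLOW (fail)
13. enqueue(34): size=5=cap → OVERFLOW (fail)
14. dequeue(): size=4

Answer: 11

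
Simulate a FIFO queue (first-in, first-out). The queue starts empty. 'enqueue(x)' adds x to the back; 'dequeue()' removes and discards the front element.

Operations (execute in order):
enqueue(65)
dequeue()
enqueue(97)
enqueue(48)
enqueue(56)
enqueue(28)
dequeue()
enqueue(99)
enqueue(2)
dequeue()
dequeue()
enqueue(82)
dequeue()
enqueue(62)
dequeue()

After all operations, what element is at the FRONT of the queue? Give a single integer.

Answer: 2

Derivation:
enqueue(65): queue = [65]
dequeue(): queue = []
enqueue(97): queue = [97]
enqueue(48): queue = [97, 48]
enqueue(56): queue = [97, 48, 56]
enqueue(28): queue = [97, 48, 56, 28]
dequeue(): queue = [48, 56, 28]
enqueue(99): queue = [48, 56, 28, 99]
enqueue(2): queue = [48, 56, 28, 99, 2]
dequeue(): queue = [56, 28, 99, 2]
dequeue(): queue = [28, 99, 2]
enqueue(82): queue = [28, 99, 2, 82]
dequeue(): queue = [99, 2, 82]
enqueue(62): queue = [99, 2, 82, 62]
dequeue(): queue = [2, 82, 62]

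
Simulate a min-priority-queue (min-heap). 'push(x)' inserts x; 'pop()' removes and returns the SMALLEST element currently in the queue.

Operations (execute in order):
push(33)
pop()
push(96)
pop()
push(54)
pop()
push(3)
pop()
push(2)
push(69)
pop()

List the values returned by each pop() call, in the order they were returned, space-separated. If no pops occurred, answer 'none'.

push(33): heap contents = [33]
pop() → 33: heap contents = []
push(96): heap contents = [96]
pop() → 96: heap contents = []
push(54): heap contents = [54]
pop() → 54: heap contents = []
push(3): heap contents = [3]
pop() → 3: heap contents = []
push(2): heap contents = [2]
push(69): heap contents = [2, 69]
pop() → 2: heap contents = [69]

Answer: 33 96 54 3 2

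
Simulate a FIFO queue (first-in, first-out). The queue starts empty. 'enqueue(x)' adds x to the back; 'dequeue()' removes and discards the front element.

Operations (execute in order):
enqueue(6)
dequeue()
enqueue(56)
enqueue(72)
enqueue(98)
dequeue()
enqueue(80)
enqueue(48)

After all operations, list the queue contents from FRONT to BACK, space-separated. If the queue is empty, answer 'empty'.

enqueue(6): [6]
dequeue(): []
enqueue(56): [56]
enqueue(72): [56, 72]
enqueue(98): [56, 72, 98]
dequeue(): [72, 98]
enqueue(80): [72, 98, 80]
enqueue(48): [72, 98, 80, 48]

Answer: 72 98 80 48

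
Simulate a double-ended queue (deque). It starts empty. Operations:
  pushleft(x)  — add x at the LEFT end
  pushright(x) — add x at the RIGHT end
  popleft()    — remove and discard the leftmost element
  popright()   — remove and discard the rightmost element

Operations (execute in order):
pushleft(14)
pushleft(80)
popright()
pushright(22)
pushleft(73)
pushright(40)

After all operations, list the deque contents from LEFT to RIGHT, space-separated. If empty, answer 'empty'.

pushleft(14): [14]
pushleft(80): [80, 14]
popright(): [80]
pushright(22): [80, 22]
pushleft(73): [73, 80, 22]
pushright(40): [73, 80, 22, 40]

Answer: 73 80 22 40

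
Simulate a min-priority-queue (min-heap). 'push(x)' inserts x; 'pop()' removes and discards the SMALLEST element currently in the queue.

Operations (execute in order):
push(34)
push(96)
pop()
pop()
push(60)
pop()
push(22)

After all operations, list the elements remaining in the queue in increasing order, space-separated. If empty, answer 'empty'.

push(34): heap contents = [34]
push(96): heap contents = [34, 96]
pop() → 34: heap contents = [96]
pop() → 96: heap contents = []
push(60): heap contents = [60]
pop() → 60: heap contents = []
push(22): heap contents = [22]

Answer: 22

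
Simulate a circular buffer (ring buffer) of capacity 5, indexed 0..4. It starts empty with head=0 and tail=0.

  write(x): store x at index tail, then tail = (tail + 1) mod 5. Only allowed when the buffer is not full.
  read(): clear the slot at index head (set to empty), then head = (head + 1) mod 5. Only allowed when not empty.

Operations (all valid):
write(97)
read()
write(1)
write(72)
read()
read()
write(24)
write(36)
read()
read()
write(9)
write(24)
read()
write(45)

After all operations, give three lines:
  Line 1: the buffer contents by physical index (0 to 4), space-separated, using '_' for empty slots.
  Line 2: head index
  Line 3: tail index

write(97): buf=[97 _ _ _ _], head=0, tail=1, size=1
read(): buf=[_ _ _ _ _], head=1, tail=1, size=0
write(1): buf=[_ 1 _ _ _], head=1, tail=2, size=1
write(72): buf=[_ 1 72 _ _], head=1, tail=3, size=2
read(): buf=[_ _ 72 _ _], head=2, tail=3, size=1
read(): buf=[_ _ _ _ _], head=3, tail=3, size=0
write(24): buf=[_ _ _ 24 _], head=3, tail=4, size=1
write(36): buf=[_ _ _ 24 36], head=3, tail=0, size=2
read(): buf=[_ _ _ _ 36], head=4, tail=0, size=1
read(): buf=[_ _ _ _ _], head=0, tail=0, size=0
write(9): buf=[9 _ _ _ _], head=0, tail=1, size=1
write(24): buf=[9 24 _ _ _], head=0, tail=2, size=2
read(): buf=[_ 24 _ _ _], head=1, tail=2, size=1
write(45): buf=[_ 24 45 _ _], head=1, tail=3, size=2

Answer: _ 24 45 _ _
1
3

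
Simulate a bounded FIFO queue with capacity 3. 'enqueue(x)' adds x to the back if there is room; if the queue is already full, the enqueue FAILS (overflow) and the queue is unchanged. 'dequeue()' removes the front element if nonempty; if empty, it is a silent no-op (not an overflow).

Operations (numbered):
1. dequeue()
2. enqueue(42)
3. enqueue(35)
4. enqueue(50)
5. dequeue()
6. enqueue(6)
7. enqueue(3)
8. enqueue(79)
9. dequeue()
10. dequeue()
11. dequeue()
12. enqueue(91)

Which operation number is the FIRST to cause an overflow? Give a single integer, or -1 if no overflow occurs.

1. dequeue(): empty, no-op, size=0
2. enqueue(42): size=1
3. enqueue(35): size=2
4. enqueue(50): size=3
5. dequeue(): size=2
6. enqueue(6): size=3
7. enqueue(3): size=3=cap → OVERFLOW (fail)
8. enqueue(79): size=3=cap → OVERFLOW (fail)
9. dequeue(): size=2
10. dequeue(): size=1
11. dequeue(): size=0
12. enqueue(91): size=1

Answer: 7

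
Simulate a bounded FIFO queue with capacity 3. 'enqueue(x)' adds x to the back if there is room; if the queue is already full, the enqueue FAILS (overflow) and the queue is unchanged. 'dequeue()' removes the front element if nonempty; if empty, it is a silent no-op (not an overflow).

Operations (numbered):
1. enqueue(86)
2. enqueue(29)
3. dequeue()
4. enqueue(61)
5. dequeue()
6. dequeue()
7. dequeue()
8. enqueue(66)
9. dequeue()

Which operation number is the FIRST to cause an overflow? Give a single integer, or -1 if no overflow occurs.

Answer: -1

Derivation:
1. enqueue(86): size=1
2. enqueue(29): size=2
3. dequeue(): size=1
4. enqueue(61): size=2
5. dequeue(): size=1
6. dequeue(): size=0
7. dequeue(): empty, no-op, size=0
8. enqueue(66): size=1
9. dequeue(): size=0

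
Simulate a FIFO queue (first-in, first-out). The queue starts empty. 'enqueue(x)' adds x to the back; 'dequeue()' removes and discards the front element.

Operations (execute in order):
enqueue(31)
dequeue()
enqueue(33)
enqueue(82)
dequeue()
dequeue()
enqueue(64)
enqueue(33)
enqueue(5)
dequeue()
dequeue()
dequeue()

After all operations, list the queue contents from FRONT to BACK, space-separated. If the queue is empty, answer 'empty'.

Answer: empty

Derivation:
enqueue(31): [31]
dequeue(): []
enqueue(33): [33]
enqueue(82): [33, 82]
dequeue(): [82]
dequeue(): []
enqueue(64): [64]
enqueue(33): [64, 33]
enqueue(5): [64, 33, 5]
dequeue(): [33, 5]
dequeue(): [5]
dequeue(): []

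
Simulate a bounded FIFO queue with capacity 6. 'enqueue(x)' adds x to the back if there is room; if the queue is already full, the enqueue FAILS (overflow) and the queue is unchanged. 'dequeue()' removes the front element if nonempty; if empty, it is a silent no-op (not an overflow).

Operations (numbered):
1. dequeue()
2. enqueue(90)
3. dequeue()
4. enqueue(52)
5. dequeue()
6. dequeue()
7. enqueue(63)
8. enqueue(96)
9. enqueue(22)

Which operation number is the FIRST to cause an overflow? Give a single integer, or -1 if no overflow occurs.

Answer: -1

Derivation:
1. dequeue(): empty, no-op, size=0
2. enqueue(90): size=1
3. dequeue(): size=0
4. enqueue(52): size=1
5. dequeue(): size=0
6. dequeue(): empty, no-op, size=0
7. enqueue(63): size=1
8. enqueue(96): size=2
9. enqueue(22): size=3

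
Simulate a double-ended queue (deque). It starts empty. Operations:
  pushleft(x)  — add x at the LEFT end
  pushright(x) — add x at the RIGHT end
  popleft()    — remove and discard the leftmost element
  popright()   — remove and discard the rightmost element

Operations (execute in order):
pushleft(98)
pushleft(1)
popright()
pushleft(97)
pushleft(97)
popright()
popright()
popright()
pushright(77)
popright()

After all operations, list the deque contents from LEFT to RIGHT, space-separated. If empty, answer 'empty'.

Answer: empty

Derivation:
pushleft(98): [98]
pushleft(1): [1, 98]
popright(): [1]
pushleft(97): [97, 1]
pushleft(97): [97, 97, 1]
popright(): [97, 97]
popright(): [97]
popright(): []
pushright(77): [77]
popright(): []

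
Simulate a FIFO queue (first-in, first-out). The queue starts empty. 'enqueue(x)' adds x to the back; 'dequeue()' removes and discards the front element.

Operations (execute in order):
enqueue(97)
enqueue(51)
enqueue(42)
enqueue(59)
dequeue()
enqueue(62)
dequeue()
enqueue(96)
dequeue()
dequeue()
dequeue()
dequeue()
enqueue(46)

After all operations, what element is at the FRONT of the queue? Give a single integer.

enqueue(97): queue = [97]
enqueue(51): queue = [97, 51]
enqueue(42): queue = [97, 51, 42]
enqueue(59): queue = [97, 51, 42, 59]
dequeue(): queue = [51, 42, 59]
enqueue(62): queue = [51, 42, 59, 62]
dequeue(): queue = [42, 59, 62]
enqueue(96): queue = [42, 59, 62, 96]
dequeue(): queue = [59, 62, 96]
dequeue(): queue = [62, 96]
dequeue(): queue = [96]
dequeue(): queue = []
enqueue(46): queue = [46]

Answer: 46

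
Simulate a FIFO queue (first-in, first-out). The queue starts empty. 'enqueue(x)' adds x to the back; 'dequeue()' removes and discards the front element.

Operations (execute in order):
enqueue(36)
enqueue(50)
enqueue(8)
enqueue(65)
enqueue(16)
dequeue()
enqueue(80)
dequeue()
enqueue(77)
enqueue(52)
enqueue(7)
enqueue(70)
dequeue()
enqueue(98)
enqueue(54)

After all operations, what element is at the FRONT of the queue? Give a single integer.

enqueue(36): queue = [36]
enqueue(50): queue = [36, 50]
enqueue(8): queue = [36, 50, 8]
enqueue(65): queue = [36, 50, 8, 65]
enqueue(16): queue = [36, 50, 8, 65, 16]
dequeue(): queue = [50, 8, 65, 16]
enqueue(80): queue = [50, 8, 65, 16, 80]
dequeue(): queue = [8, 65, 16, 80]
enqueue(77): queue = [8, 65, 16, 80, 77]
enqueue(52): queue = [8, 65, 16, 80, 77, 52]
enqueue(7): queue = [8, 65, 16, 80, 77, 52, 7]
enqueue(70): queue = [8, 65, 16, 80, 77, 52, 7, 70]
dequeue(): queue = [65, 16, 80, 77, 52, 7, 70]
enqueue(98): queue = [65, 16, 80, 77, 52, 7, 70, 98]
enqueue(54): queue = [65, 16, 80, 77, 52, 7, 70, 98, 54]

Answer: 65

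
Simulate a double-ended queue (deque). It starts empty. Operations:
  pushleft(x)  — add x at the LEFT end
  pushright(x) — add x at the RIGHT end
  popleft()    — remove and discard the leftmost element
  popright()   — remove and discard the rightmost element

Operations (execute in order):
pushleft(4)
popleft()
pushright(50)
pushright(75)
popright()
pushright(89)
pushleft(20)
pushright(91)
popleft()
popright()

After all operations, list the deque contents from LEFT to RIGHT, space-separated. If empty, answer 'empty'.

Answer: 50 89

Derivation:
pushleft(4): [4]
popleft(): []
pushright(50): [50]
pushright(75): [50, 75]
popright(): [50]
pushright(89): [50, 89]
pushleft(20): [20, 50, 89]
pushright(91): [20, 50, 89, 91]
popleft(): [50, 89, 91]
popright(): [50, 89]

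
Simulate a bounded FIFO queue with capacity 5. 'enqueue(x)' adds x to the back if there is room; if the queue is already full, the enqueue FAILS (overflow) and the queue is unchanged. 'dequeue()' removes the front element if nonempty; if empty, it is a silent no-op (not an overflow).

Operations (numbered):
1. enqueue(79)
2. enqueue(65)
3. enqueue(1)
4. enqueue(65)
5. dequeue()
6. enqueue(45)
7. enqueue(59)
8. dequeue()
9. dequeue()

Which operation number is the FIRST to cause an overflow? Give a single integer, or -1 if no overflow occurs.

1. enqueue(79): size=1
2. enqueue(65): size=2
3. enqueue(1): size=3
4. enqueue(65): size=4
5. dequeue(): size=3
6. enqueue(45): size=4
7. enqueue(59): size=5
8. dequeue(): size=4
9. dequeue(): size=3

Answer: -1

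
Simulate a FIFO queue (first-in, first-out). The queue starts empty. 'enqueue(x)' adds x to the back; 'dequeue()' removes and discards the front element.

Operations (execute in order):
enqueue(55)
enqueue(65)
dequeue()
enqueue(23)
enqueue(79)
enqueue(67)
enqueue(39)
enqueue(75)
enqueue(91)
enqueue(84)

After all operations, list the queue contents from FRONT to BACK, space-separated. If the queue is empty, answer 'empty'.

enqueue(55): [55]
enqueue(65): [55, 65]
dequeue(): [65]
enqueue(23): [65, 23]
enqueue(79): [65, 23, 79]
enqueue(67): [65, 23, 79, 67]
enqueue(39): [65, 23, 79, 67, 39]
enqueue(75): [65, 23, 79, 67, 39, 75]
enqueue(91): [65, 23, 79, 67, 39, 75, 91]
enqueue(84): [65, 23, 79, 67, 39, 75, 91, 84]

Answer: 65 23 79 67 39 75 91 84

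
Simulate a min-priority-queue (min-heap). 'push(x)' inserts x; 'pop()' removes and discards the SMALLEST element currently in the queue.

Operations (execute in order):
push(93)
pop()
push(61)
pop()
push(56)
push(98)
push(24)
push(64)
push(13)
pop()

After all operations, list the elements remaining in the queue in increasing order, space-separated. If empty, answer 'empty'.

Answer: 24 56 64 98

Derivation:
push(93): heap contents = [93]
pop() → 93: heap contents = []
push(61): heap contents = [61]
pop() → 61: heap contents = []
push(56): heap contents = [56]
push(98): heap contents = [56, 98]
push(24): heap contents = [24, 56, 98]
push(64): heap contents = [24, 56, 64, 98]
push(13): heap contents = [13, 24, 56, 64, 98]
pop() → 13: heap contents = [24, 56, 64, 98]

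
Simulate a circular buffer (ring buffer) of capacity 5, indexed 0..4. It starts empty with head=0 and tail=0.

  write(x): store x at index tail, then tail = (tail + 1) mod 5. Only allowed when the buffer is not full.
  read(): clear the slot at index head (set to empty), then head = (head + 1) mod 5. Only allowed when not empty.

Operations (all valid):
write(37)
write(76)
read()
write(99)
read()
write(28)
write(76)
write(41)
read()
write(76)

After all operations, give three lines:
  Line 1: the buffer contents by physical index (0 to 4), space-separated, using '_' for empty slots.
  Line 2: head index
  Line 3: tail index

write(37): buf=[37 _ _ _ _], head=0, tail=1, size=1
write(76): buf=[37 76 _ _ _], head=0, tail=2, size=2
read(): buf=[_ 76 _ _ _], head=1, tail=2, size=1
write(99): buf=[_ 76 99 _ _], head=1, tail=3, size=2
read(): buf=[_ _ 99 _ _], head=2, tail=3, size=1
write(28): buf=[_ _ 99 28 _], head=2, tail=4, size=2
write(76): buf=[_ _ 99 28 76], head=2, tail=0, size=3
write(41): buf=[41 _ 99 28 76], head=2, tail=1, size=4
read(): buf=[41 _ _ 28 76], head=3, tail=1, size=3
write(76): buf=[41 76 _ 28 76], head=3, tail=2, size=4

Answer: 41 76 _ 28 76
3
2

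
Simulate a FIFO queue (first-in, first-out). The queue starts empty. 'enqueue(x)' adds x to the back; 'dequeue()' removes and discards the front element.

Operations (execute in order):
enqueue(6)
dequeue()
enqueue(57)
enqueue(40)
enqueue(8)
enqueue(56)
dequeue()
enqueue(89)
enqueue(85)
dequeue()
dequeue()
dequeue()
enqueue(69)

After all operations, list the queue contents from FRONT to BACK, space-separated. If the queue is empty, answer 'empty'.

enqueue(6): [6]
dequeue(): []
enqueue(57): [57]
enqueue(40): [57, 40]
enqueue(8): [57, 40, 8]
enqueue(56): [57, 40, 8, 56]
dequeue(): [40, 8, 56]
enqueue(89): [40, 8, 56, 89]
enqueue(85): [40, 8, 56, 89, 85]
dequeue(): [8, 56, 89, 85]
dequeue(): [56, 89, 85]
dequeue(): [89, 85]
enqueue(69): [89, 85, 69]

Answer: 89 85 69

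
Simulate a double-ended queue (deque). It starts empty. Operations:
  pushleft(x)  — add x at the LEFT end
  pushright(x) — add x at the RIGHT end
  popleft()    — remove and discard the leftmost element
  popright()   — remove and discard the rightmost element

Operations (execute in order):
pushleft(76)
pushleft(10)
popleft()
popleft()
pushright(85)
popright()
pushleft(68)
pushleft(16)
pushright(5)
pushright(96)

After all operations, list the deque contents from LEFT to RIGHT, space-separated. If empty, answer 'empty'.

Answer: 16 68 5 96

Derivation:
pushleft(76): [76]
pushleft(10): [10, 76]
popleft(): [76]
popleft(): []
pushright(85): [85]
popright(): []
pushleft(68): [68]
pushleft(16): [16, 68]
pushright(5): [16, 68, 5]
pushright(96): [16, 68, 5, 96]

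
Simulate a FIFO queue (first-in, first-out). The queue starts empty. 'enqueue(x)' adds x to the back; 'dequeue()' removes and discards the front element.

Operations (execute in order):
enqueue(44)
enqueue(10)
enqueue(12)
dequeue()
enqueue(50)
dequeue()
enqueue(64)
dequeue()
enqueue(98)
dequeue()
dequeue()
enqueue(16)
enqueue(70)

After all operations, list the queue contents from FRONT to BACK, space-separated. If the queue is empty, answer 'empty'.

enqueue(44): [44]
enqueue(10): [44, 10]
enqueue(12): [44, 10, 12]
dequeue(): [10, 12]
enqueue(50): [10, 12, 50]
dequeue(): [12, 50]
enqueue(64): [12, 50, 64]
dequeue(): [50, 64]
enqueue(98): [50, 64, 98]
dequeue(): [64, 98]
dequeue(): [98]
enqueue(16): [98, 16]
enqueue(70): [98, 16, 70]

Answer: 98 16 70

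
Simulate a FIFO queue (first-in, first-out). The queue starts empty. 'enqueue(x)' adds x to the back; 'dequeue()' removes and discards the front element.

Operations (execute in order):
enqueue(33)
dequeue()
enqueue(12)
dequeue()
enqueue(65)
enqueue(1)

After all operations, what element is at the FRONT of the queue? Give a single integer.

enqueue(33): queue = [33]
dequeue(): queue = []
enqueue(12): queue = [12]
dequeue(): queue = []
enqueue(65): queue = [65]
enqueue(1): queue = [65, 1]

Answer: 65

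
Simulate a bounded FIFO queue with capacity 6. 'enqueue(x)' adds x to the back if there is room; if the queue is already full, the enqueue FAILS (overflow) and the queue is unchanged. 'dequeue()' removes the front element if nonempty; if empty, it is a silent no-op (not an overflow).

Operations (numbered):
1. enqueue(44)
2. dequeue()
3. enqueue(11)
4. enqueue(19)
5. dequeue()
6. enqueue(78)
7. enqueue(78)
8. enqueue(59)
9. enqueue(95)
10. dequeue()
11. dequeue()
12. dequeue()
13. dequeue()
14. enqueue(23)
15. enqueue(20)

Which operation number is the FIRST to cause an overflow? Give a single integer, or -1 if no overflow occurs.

Answer: -1

Derivation:
1. enqueue(44): size=1
2. dequeue(): size=0
3. enqueue(11): size=1
4. enqueue(19): size=2
5. dequeue(): size=1
6. enqueue(78): size=2
7. enqueue(78): size=3
8. enqueue(59): size=4
9. enqueue(95): size=5
10. dequeue(): size=4
11. dequeue(): size=3
12. dequeue(): size=2
13. dequeue(): size=1
14. enqueue(23): size=2
15. enqueue(20): size=3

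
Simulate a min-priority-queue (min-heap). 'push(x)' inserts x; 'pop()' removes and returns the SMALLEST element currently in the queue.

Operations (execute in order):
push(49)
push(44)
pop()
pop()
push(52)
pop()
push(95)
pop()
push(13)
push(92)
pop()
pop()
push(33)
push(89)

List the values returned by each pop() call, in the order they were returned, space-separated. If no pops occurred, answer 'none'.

Answer: 44 49 52 95 13 92

Derivation:
push(49): heap contents = [49]
push(44): heap contents = [44, 49]
pop() → 44: heap contents = [49]
pop() → 49: heap contents = []
push(52): heap contents = [52]
pop() → 52: heap contents = []
push(95): heap contents = [95]
pop() → 95: heap contents = []
push(13): heap contents = [13]
push(92): heap contents = [13, 92]
pop() → 13: heap contents = [92]
pop() → 92: heap contents = []
push(33): heap contents = [33]
push(89): heap contents = [33, 89]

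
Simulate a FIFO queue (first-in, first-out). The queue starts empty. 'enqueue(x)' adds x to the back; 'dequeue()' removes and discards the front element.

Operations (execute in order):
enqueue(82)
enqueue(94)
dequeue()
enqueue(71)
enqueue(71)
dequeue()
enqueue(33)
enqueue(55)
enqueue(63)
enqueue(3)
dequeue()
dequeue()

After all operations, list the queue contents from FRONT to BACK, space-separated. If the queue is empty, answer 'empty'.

enqueue(82): [82]
enqueue(94): [82, 94]
dequeue(): [94]
enqueue(71): [94, 71]
enqueue(71): [94, 71, 71]
dequeue(): [71, 71]
enqueue(33): [71, 71, 33]
enqueue(55): [71, 71, 33, 55]
enqueue(63): [71, 71, 33, 55, 63]
enqueue(3): [71, 71, 33, 55, 63, 3]
dequeue(): [71, 33, 55, 63, 3]
dequeue(): [33, 55, 63, 3]

Answer: 33 55 63 3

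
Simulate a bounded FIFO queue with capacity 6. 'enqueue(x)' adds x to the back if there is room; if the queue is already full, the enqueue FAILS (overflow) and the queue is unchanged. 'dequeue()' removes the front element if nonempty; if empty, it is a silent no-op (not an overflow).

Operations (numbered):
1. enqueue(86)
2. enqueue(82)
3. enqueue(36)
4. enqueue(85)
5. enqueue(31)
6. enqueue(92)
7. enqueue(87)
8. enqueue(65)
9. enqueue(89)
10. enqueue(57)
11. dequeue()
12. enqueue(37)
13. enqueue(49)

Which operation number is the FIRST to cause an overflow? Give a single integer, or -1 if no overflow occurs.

1. enqueue(86): size=1
2. enqueue(82): size=2
3. enqueue(36): size=3
4. enqueue(85): size=4
5. enqueue(31): size=5
6. enqueue(92): size=6
7. enqueue(87): size=6=cap → OVERFLOW (fail)
8. enqueue(65): size=6=cap → OVERFLOW (fail)
9. enqueue(89): size=6=cap → OVERFLOW (fail)
10. enqueue(57): size=6=cap → OVERFLOW (fail)
11. dequeue(): size=5
12. enqueue(37): size=6
13. enqueue(49): size=6=cap → OVERFLOW (fail)

Answer: 7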